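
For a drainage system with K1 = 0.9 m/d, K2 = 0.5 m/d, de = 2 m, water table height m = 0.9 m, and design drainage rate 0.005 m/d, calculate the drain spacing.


S^2 = 8*K2*de*m/q + 4*K1*m^2/q
S^2 = 8*0.5*2*0.9/0.005 + 4*0.9*0.9^2/0.005
S = sqrt(2023.2000)

44.9800 m


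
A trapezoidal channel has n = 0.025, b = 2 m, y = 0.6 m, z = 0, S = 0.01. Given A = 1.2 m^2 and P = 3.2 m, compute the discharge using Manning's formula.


R = A/P = 1.2/3.2 = 0.375000
Q = (1/0.025) * 1.2 * 0.375000^(2/3) * 0.01^0.5

2.4961 m^3/s


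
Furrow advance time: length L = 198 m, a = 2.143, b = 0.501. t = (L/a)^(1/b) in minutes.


t = (L/a)^(1/b)
t = (198/2.143)^(1/0.501)
t = 92.393840^(1/0.501)

8383.7662 min


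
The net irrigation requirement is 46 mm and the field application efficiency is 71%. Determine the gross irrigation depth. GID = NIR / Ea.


Ea = 71% = 0.71
GID = NIR / Ea = 46 / 0.71 = 64.7887 mm

64.7887 mm


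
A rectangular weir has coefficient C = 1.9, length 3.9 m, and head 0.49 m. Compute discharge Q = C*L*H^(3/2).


Q = C * L * H^(3/2) = 1.9 * 3.9 * 0.49^1.5 = 1.9 * 3.9 * 0.343000

2.5416 m^3/s


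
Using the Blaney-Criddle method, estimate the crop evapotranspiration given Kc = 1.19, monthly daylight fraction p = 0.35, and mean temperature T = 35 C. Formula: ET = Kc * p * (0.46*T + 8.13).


ET = Kc * p * (0.46*T + 8.13)
ET = 1.19 * 0.35 * (0.46*35 + 8.13)
ET = 1.19 * 0.35 * 24.2300

10.0918 mm/day


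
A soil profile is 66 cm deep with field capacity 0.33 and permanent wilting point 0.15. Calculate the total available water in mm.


AWC = (FC - PWP) * d * 10
AWC = (0.33 - 0.15) * 66 * 10
AWC = 0.1800 * 66 * 10

118.8000 mm


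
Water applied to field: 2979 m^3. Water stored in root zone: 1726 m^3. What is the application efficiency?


Ea = V_root / V_field * 100 = 1726 / 2979 * 100 = 57.9389%

57.9389 %


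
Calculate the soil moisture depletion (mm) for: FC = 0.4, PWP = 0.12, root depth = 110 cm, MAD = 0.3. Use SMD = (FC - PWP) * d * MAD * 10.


SMD = (FC - PWP) * d * MAD * 10
SMD = (0.4 - 0.12) * 110 * 0.3 * 10
SMD = 0.2800 * 110 * 0.3 * 10

92.4000 mm


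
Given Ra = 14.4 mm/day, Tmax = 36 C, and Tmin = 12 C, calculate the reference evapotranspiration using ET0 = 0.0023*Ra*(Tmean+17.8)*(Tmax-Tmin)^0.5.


Tmean = (Tmax + Tmin)/2 = (36 + 12)/2 = 24.0
ET0 = 0.0023 * 14.4 * (24.0 + 17.8) * sqrt(36 - 12)
ET0 = 0.0023 * 14.4 * 41.8 * 4.898979

6.7822 mm/day


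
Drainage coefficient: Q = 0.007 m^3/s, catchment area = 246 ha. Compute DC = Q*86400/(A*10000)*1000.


DC = Q * 86400 / (A * 10000) * 1000
DC = 0.007 * 86400 / (246 * 10000) * 1000
DC = 604800.0000 / 2460000

0.2459 mm/day


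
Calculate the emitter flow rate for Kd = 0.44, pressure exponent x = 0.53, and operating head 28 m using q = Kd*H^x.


q = Kd * H^x = 0.44 * 28^0.53 = 0.44 * 5.847817

2.5730 L/h


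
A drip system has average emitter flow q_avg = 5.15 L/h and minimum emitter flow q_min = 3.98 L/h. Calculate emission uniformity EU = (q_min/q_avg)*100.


EU = (q_min/q_avg)*100 = (3.98/5.15)*100 = 77.2816%

77.2816 %


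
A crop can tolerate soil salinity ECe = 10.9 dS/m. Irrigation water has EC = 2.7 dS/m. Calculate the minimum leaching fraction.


LR = ECiw / (5*ECe - ECiw)
LR = 2.7 / (5*10.9 - 2.7)
LR = 2.7 / 51.8000

0.0521


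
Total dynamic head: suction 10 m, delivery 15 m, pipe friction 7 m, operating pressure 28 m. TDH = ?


TDH = Hs + Hd + hf + Hp = 10 + 15 + 7 + 28 = 60

60 m


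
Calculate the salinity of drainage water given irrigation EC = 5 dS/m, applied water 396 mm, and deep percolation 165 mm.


EC_dw = EC_iw * D_iw / D_dw
EC_dw = 5 * 396 / 165
EC_dw = 1980 / 165

12.0000 dS/m


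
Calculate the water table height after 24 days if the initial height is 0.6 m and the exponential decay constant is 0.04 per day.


m = m0 * exp(-k*t)
m = 0.6 * exp(-0.04 * 24)
m = 0.6 * exp(-0.9600)

0.2297 m


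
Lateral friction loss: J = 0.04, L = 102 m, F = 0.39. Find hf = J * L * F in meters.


hf = J * L * F = 0.04 * 102 * 0.39 = 1.5912 m

1.5912 m


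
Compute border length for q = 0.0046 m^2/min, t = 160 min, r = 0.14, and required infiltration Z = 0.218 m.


L = q*t/((1+r)*Z)
L = 0.0046*160/((1+0.14)*0.218)
L = 0.736/0.24852

2.9615 m


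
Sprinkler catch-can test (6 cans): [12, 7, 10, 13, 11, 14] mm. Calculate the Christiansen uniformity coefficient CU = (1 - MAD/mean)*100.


mean = 11.166667 mm
MAD = 1.833333 mm
CU = (1 - 1.833333/11.166667)*100

83.5821 %


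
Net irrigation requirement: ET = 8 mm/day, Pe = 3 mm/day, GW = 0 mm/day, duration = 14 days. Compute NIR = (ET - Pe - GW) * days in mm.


Daily deficit = ET - Pe - GW = 8 - 3 - 0 = 5 mm/day
NIR = 5 * 14 = 70 mm

70.0000 mm


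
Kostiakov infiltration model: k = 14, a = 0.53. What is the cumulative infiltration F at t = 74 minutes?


F = k * t^a = 14 * 74^0.53
F = 14 * 9.787974

137.0316 mm


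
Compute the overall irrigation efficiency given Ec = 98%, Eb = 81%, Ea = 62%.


Ec = 0.98, Eb = 0.81, Ea = 0.62
E = 0.98 * 0.81 * 0.62 * 100 = 49.2156%

49.2156 %


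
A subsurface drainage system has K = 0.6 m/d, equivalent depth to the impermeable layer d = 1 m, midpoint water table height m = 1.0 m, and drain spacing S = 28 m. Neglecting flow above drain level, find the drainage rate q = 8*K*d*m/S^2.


q = 8*K*d*m/S^2
q = 8*0.6*1*1.0/28^2
q = 4.8000 / 784

0.0061 m/d


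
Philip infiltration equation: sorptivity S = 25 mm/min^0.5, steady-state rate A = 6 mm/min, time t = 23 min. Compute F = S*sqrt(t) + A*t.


F = S*sqrt(t) + A*t
F = 25*sqrt(23) + 6*23
F = 25*4.795832 + 138

257.8958 mm


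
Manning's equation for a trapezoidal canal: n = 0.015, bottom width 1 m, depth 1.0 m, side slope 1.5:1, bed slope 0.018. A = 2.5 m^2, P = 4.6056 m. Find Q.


R = A/P = 2.5/4.6056 = 0.542817
Q = (1/0.015) * 2.5 * 0.542817^(2/3) * 0.018^0.5

14.8795 m^3/s


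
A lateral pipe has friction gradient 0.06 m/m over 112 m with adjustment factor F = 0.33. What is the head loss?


hf = J * L * F = 0.06 * 112 * 0.33 = 2.2176 m

2.2176 m


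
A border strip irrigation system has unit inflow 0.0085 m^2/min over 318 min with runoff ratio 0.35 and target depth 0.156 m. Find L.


L = q*t/((1+r)*Z)
L = 0.0085*318/((1+0.35)*0.156)
L = 2.703/0.2106

12.8348 m


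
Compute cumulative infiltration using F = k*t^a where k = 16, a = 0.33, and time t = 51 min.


F = k * t^a = 16 * 51^0.33
F = 16 * 3.660144

58.5623 mm


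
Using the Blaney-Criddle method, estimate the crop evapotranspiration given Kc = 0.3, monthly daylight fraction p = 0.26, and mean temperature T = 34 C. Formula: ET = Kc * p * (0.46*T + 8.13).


ET = Kc * p * (0.46*T + 8.13)
ET = 0.3 * 0.26 * (0.46*34 + 8.13)
ET = 0.3 * 0.26 * 23.7700

1.8541 mm/day


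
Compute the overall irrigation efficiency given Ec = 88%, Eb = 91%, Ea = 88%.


Ec = 0.88, Eb = 0.91, Ea = 0.88
E = 0.88 * 0.91 * 0.88 * 100 = 70.4704%

70.4704 %


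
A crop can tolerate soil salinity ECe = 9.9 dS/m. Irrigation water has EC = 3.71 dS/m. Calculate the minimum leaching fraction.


LR = ECiw / (5*ECe - ECiw)
LR = 3.71 / (5*9.9 - 3.71)
LR = 3.71 / 45.7900

0.0810


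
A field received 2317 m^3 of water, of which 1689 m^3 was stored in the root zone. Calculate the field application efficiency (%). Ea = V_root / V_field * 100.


Ea = V_root / V_field * 100 = 1689 / 2317 * 100 = 72.8960%

72.8960 %


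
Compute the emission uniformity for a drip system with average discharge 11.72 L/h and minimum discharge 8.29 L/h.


EU = (q_min/q_avg)*100 = (8.29/11.72)*100 = 70.7338%

70.7338 %


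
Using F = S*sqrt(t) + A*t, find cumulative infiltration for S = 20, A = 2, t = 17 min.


F = S*sqrt(t) + A*t
F = 20*sqrt(17) + 2*17
F = 20*4.123106 + 34

116.4621 mm


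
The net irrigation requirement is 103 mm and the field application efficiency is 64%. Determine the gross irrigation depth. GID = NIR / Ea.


Ea = 64% = 0.64
GID = NIR / Ea = 103 / 0.64 = 160.9375 mm

160.9375 mm


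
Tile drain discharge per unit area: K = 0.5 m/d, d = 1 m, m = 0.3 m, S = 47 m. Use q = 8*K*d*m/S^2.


q = 8*K*d*m/S^2
q = 8*0.5*1*0.3/47^2
q = 1.2000 / 2209

5.4323e-04 m/d


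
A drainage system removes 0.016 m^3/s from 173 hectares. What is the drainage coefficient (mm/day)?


DC = Q * 86400 / (A * 10000) * 1000
DC = 0.016 * 86400 / (173 * 10000) * 1000
DC = 1382400.0000 / 1730000

0.7991 mm/day


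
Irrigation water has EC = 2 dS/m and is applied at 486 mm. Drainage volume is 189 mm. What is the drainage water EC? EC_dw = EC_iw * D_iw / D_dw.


EC_dw = EC_iw * D_iw / D_dw
EC_dw = 2 * 486 / 189
EC_dw = 972 / 189

5.1429 dS/m


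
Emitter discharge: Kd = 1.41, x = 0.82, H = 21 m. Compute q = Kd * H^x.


q = Kd * H^x = 1.41 * 21^0.82 = 1.41 * 12.140032

17.1174 L/h


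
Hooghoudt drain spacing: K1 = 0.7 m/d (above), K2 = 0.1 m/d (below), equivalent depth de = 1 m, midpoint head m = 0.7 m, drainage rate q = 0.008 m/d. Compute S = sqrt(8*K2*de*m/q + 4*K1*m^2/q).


S^2 = 8*K2*de*m/q + 4*K1*m^2/q
S^2 = 8*0.1*1*0.7/0.008 + 4*0.7*0.7^2/0.008
S = sqrt(241.5000)

15.5403 m


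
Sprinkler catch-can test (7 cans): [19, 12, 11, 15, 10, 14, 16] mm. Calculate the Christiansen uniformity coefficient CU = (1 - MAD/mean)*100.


mean = 13.857143 mm
MAD = 2.448980 mm
CU = (1 - 2.448980/13.857143)*100

82.3269 %


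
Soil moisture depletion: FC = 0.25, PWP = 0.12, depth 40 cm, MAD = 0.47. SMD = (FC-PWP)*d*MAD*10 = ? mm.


SMD = (FC - PWP) * d * MAD * 10
SMD = (0.25 - 0.12) * 40 * 0.47 * 10
SMD = 0.1300 * 40 * 0.47 * 10

24.4400 mm


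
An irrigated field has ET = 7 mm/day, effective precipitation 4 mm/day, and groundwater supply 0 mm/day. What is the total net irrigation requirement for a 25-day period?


Daily deficit = ET - Pe - GW = 7 - 4 - 0 = 3 mm/day
NIR = 3 * 25 = 75 mm

75.0000 mm


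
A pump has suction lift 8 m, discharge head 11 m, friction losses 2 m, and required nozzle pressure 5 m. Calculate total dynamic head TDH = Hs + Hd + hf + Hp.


TDH = Hs + Hd + hf + Hp = 8 + 11 + 2 + 5 = 26

26 m


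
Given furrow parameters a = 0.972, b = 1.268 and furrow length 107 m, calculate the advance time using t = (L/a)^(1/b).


t = (L/a)^(1/b)
t = (107/0.972)^(1/1.268)
t = 110.082305^(1/1.268)

40.7556 min


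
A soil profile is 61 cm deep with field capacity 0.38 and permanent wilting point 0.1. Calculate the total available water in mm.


AWC = (FC - PWP) * d * 10
AWC = (0.38 - 0.1) * 61 * 10
AWC = 0.2800 * 61 * 10

170.8000 mm


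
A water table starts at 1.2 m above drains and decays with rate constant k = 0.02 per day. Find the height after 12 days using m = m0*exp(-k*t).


m = m0 * exp(-k*t)
m = 1.2 * exp(-0.02 * 12)
m = 1.2 * exp(-0.2400)

0.9440 m


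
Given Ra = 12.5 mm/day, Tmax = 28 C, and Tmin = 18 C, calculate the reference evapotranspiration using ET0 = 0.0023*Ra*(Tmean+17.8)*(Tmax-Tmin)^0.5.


Tmean = (Tmax + Tmin)/2 = (28 + 18)/2 = 23.0
ET0 = 0.0023 * 12.5 * (23.0 + 17.8) * sqrt(28 - 18)
ET0 = 0.0023 * 12.5 * 40.8 * 3.162278

3.7094 mm/day


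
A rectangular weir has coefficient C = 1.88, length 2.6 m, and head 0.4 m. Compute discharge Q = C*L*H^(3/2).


Q = C * L * H^(3/2) = 1.88 * 2.6 * 0.4^1.5 = 1.88 * 2.6 * 0.252982

1.2366 m^3/s


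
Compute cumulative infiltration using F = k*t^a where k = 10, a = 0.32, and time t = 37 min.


F = k * t^a = 10 * 37^0.32
F = 10 * 3.175591

31.7559 mm


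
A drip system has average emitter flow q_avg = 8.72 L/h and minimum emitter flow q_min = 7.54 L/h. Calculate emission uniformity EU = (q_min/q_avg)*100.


EU = (q_min/q_avg)*100 = (7.54/8.72)*100 = 86.4679%

86.4679 %


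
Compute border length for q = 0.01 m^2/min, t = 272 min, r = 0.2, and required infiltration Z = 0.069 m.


L = q*t/((1+r)*Z)
L = 0.01*272/((1+0.2)*0.069)
L = 2.72/0.0828

32.8502 m


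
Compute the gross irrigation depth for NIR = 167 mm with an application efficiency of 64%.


Ea = 64% = 0.64
GID = NIR / Ea = 167 / 0.64 = 260.9375 mm

260.9375 mm


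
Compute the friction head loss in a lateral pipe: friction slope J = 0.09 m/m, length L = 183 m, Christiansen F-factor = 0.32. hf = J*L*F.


hf = J * L * F = 0.09 * 183 * 0.32 = 5.2704 m

5.2704 m


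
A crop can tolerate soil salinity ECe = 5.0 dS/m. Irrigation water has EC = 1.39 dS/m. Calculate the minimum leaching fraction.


LR = ECiw / (5*ECe - ECiw)
LR = 1.39 / (5*5.0 - 1.39)
LR = 1.39 / 23.6100

0.0589


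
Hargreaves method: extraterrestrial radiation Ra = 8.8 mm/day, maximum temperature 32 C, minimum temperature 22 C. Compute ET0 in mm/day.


Tmean = (Tmax + Tmin)/2 = (32 + 22)/2 = 27.0
ET0 = 0.0023 * 8.8 * (27.0 + 17.8) * sqrt(32 - 22)
ET0 = 0.0023 * 8.8 * 44.8 * 3.162278

2.8674 mm/day


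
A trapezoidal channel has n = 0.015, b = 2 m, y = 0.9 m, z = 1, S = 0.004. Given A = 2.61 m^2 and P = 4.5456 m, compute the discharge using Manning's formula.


R = A/P = 2.61/4.5456 = 0.574182
Q = (1/0.015) * 2.61 * 0.574182^(2/3) * 0.004^0.5

7.6023 m^3/s


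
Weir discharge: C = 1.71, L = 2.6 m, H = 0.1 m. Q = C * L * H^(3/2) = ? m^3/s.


Q = C * L * H^(3/2) = 1.71 * 2.6 * 0.1^1.5 = 1.71 * 2.6 * 0.031623

0.1406 m^3/s


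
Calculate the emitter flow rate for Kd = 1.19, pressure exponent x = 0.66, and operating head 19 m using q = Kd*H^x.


q = Kd * H^x = 1.19 * 19^0.66 = 1.19 * 6.981960

8.3085 L/h


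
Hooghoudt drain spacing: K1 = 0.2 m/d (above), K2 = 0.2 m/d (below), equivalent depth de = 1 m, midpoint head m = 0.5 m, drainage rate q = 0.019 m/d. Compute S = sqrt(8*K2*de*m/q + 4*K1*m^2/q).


S^2 = 8*K2*de*m/q + 4*K1*m^2/q
S^2 = 8*0.2*1*0.5/0.019 + 4*0.2*0.5^2/0.019
S = sqrt(52.6316)

7.2548 m


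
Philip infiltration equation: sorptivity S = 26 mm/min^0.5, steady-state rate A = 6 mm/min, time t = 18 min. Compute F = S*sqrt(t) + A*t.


F = S*sqrt(t) + A*t
F = 26*sqrt(18) + 6*18
F = 26*4.242641 + 108

218.3087 mm


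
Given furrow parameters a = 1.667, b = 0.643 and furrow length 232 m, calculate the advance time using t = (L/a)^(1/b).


t = (L/a)^(1/b)
t = (232/1.667)^(1/0.643)
t = 139.172166^(1/0.643)

2156.1254 min


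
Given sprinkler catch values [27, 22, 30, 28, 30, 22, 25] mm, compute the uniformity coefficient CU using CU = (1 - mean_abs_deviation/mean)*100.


mean = 26.285714 mm
MAD = 2.816327 mm
CU = (1 - 2.816327/26.285714)*100

89.2857 %


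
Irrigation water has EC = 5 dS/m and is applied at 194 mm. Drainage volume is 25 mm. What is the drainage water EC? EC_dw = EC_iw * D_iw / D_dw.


EC_dw = EC_iw * D_iw / D_dw
EC_dw = 5 * 194 / 25
EC_dw = 970 / 25

38.8000 dS/m


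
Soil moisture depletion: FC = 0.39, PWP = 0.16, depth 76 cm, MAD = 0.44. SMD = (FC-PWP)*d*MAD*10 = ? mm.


SMD = (FC - PWP) * d * MAD * 10
SMD = (0.39 - 0.16) * 76 * 0.44 * 10
SMD = 0.2300 * 76 * 0.44 * 10

76.9120 mm


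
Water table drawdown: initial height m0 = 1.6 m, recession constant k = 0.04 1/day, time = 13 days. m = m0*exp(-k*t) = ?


m = m0 * exp(-k*t)
m = 1.6 * exp(-0.04 * 13)
m = 1.6 * exp(-0.5200)

0.9512 m


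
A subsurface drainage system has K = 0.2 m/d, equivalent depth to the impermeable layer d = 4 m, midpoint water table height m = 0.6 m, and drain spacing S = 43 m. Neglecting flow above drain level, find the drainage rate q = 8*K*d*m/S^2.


q = 8*K*d*m/S^2
q = 8*0.2*4*0.6/43^2
q = 3.8400 / 1849

0.0021 m/d


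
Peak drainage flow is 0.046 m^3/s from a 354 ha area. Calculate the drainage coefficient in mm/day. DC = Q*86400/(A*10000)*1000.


DC = Q * 86400 / (A * 10000) * 1000
DC = 0.046 * 86400 / (354 * 10000) * 1000
DC = 3974400.0000 / 3540000

1.1227 mm/day


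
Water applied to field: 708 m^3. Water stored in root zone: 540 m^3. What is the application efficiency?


Ea = V_root / V_field * 100 = 540 / 708 * 100 = 76.2712%

76.2712 %


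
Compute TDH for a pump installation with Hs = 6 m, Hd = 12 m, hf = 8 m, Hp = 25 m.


TDH = Hs + Hd + hf + Hp = 6 + 12 + 8 + 25 = 51

51 m


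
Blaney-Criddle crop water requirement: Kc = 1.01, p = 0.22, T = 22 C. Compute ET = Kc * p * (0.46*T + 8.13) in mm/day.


ET = Kc * p * (0.46*T + 8.13)
ET = 1.01 * 0.22 * (0.46*22 + 8.13)
ET = 1.01 * 0.22 * 18.2500

4.0552 mm/day


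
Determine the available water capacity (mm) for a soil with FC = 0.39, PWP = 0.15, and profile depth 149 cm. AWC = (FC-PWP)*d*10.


AWC = (FC - PWP) * d * 10
AWC = (0.39 - 0.15) * 149 * 10
AWC = 0.2400 * 149 * 10

357.6000 mm


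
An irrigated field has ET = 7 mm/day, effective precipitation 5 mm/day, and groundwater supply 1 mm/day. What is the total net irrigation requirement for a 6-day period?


Daily deficit = ET - Pe - GW = 7 - 5 - 1 = 1 mm/day
NIR = 1 * 6 = 6 mm

6.0000 mm


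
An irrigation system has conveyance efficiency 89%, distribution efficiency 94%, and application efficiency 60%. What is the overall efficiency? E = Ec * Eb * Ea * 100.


Ec = 0.89, Eb = 0.94, Ea = 0.6
E = 0.89 * 0.94 * 0.6 * 100 = 50.1960%

50.1960 %


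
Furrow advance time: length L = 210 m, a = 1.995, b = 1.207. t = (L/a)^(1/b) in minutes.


t = (L/a)^(1/b)
t = (210/1.995)^(1/1.207)
t = 105.263158^(1/1.207)

47.3649 min


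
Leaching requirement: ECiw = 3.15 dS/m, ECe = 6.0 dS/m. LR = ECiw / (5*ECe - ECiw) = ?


LR = ECiw / (5*ECe - ECiw)
LR = 3.15 / (5*6.0 - 3.15)
LR = 3.15 / 26.8500

0.1173


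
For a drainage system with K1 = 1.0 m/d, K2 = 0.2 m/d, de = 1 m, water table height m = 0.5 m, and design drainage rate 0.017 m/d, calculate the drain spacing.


S^2 = 8*K2*de*m/q + 4*K1*m^2/q
S^2 = 8*0.2*1*0.5/0.017 + 4*1.0*0.5^2/0.017
S = sqrt(105.8824)

10.2899 m


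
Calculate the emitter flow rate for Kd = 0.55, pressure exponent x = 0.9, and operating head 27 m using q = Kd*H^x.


q = Kd * H^x = 0.55 * 27^0.9 = 0.55 * 19.419024

10.6805 L/h


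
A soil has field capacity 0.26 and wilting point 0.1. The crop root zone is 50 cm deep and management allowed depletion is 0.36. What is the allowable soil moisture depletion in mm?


SMD = (FC - PWP) * d * MAD * 10
SMD = (0.26 - 0.1) * 50 * 0.36 * 10
SMD = 0.1600 * 50 * 0.36 * 10

28.8000 mm


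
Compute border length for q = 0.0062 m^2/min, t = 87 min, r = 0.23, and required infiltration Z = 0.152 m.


L = q*t/((1+r)*Z)
L = 0.0062*87/((1+0.23)*0.152)
L = 0.5394/0.18696

2.8851 m


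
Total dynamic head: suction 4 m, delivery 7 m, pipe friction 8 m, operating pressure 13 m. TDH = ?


TDH = Hs + Hd + hf + Hp = 4 + 7 + 8 + 13 = 32

32 m


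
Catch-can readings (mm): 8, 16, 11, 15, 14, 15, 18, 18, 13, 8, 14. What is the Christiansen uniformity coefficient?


mean = 13.636364 mm
MAD = 2.644628 mm
CU = (1 - 2.644628/13.636364)*100

80.6061 %


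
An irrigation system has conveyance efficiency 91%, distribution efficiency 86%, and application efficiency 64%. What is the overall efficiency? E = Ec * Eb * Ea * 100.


Ec = 0.91, Eb = 0.86, Ea = 0.64
E = 0.91 * 0.86 * 0.64 * 100 = 50.0864%

50.0864 %


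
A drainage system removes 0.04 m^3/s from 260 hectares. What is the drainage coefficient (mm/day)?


DC = Q * 86400 / (A * 10000) * 1000
DC = 0.04 * 86400 / (260 * 10000) * 1000
DC = 3456000.0000 / 2600000

1.3292 mm/day


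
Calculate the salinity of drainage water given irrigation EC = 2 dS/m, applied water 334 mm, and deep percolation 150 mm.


EC_dw = EC_iw * D_iw / D_dw
EC_dw = 2 * 334 / 150
EC_dw = 668 / 150

4.4533 dS/m


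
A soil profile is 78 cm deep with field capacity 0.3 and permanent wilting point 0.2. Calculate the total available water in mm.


AWC = (FC - PWP) * d * 10
AWC = (0.3 - 0.2) * 78 * 10
AWC = 0.1000 * 78 * 10

78.0000 mm


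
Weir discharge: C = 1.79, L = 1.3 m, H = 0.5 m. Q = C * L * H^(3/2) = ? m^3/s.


Q = C * L * H^(3/2) = 1.79 * 1.3 * 0.5^1.5 = 1.79 * 1.3 * 0.353553

0.8227 m^3/s


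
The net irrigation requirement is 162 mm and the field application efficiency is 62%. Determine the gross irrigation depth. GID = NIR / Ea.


Ea = 62% = 0.62
GID = NIR / Ea = 162 / 0.62 = 261.2903 mm

261.2903 mm


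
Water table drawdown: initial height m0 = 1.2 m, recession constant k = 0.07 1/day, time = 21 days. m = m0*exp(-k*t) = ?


m = m0 * exp(-k*t)
m = 1.2 * exp(-0.07 * 21)
m = 1.2 * exp(-1.4700)

0.2759 m


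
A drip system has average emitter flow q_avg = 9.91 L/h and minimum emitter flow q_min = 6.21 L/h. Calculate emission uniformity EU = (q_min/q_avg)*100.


EU = (q_min/q_avg)*100 = (6.21/9.91)*100 = 62.6640%

62.6640 %


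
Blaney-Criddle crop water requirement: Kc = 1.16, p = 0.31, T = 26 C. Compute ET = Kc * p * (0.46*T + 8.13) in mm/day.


ET = Kc * p * (0.46*T + 8.13)
ET = 1.16 * 0.31 * (0.46*26 + 8.13)
ET = 1.16 * 0.31 * 20.0900

7.2244 mm/day


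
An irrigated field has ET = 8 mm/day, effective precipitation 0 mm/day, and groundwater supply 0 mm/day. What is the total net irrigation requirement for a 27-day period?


Daily deficit = ET - Pe - GW = 8 - 0 - 0 = 8 mm/day
NIR = 8 * 27 = 216 mm

216.0000 mm


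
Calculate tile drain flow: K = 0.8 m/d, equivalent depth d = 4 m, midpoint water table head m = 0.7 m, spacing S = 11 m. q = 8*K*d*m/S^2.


q = 8*K*d*m/S^2
q = 8*0.8*4*0.7/11^2
q = 17.9200 / 121

0.1481 m/d


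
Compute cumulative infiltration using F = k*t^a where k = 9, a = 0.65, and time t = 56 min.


F = k * t^a = 9 * 56^0.65
F = 9 * 13.687440

123.1870 mm


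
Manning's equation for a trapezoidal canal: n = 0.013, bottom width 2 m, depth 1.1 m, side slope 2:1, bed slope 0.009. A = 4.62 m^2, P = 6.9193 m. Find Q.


R = A/P = 4.62/6.9193 = 0.667698
Q = (1/0.013) * 4.62 * 0.667698^(2/3) * 0.009^0.5

25.7557 m^3/s


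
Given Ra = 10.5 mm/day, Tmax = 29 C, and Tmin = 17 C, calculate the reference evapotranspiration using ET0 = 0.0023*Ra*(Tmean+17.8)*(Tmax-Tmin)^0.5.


Tmean = (Tmax + Tmin)/2 = (29 + 17)/2 = 23.0
ET0 = 0.0023 * 10.5 * (23.0 + 17.8) * sqrt(29 - 17)
ET0 = 0.0023 * 10.5 * 40.8 * 3.464102

3.4132 mm/day


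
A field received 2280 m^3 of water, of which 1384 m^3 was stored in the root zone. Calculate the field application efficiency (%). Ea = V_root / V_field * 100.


Ea = V_root / V_field * 100 = 1384 / 2280 * 100 = 60.7018%

60.7018 %


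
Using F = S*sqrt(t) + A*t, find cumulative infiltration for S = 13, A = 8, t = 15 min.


F = S*sqrt(t) + A*t
F = 13*sqrt(15) + 8*15
F = 13*3.872983 + 120

170.3488 mm


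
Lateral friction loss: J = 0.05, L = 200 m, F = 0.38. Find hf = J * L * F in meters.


hf = J * L * F = 0.05 * 200 * 0.38 = 3.8000 m

3.8000 m


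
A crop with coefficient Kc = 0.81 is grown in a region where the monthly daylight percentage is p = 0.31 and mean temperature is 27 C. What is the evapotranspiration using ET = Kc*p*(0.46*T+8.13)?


ET = Kc * p * (0.46*T + 8.13)
ET = 0.81 * 0.31 * (0.46*27 + 8.13)
ET = 0.81 * 0.31 * 20.5500

5.1601 mm/day


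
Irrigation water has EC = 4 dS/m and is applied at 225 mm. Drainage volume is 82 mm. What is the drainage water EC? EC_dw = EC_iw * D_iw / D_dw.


EC_dw = EC_iw * D_iw / D_dw
EC_dw = 4 * 225 / 82
EC_dw = 900 / 82

10.9756 dS/m


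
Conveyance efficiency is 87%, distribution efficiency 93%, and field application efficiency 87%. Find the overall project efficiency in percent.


Ec = 0.87, Eb = 0.93, Ea = 0.87
E = 0.87 * 0.93 * 0.87 * 100 = 70.3917%

70.3917 %


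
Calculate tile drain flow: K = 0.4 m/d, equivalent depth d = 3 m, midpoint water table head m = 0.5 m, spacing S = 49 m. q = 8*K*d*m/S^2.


q = 8*K*d*m/S^2
q = 8*0.4*3*0.5/49^2
q = 4.8000 / 2401

0.0020 m/d


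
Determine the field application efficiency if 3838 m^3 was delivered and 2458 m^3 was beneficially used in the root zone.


Ea = V_root / V_field * 100 = 2458 / 3838 * 100 = 64.0438%

64.0438 %


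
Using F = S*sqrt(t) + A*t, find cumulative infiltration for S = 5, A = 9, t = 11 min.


F = S*sqrt(t) + A*t
F = 5*sqrt(11) + 9*11
F = 5*3.316625 + 99

115.5831 mm


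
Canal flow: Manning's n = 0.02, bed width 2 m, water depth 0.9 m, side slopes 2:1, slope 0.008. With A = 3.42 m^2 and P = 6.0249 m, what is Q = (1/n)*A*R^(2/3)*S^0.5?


R = A/P = 3.42/6.0249 = 0.567644
Q = (1/0.02) * 3.42 * 0.567644^(2/3) * 0.008^0.5

10.4856 m^3/s


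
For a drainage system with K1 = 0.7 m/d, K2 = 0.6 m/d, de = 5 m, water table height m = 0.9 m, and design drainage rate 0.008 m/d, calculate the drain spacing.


S^2 = 8*K2*de*m/q + 4*K1*m^2/q
S^2 = 8*0.6*5*0.9/0.008 + 4*0.7*0.9^2/0.008
S = sqrt(2983.5000)

54.6214 m


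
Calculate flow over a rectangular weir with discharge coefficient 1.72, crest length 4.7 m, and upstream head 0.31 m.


Q = C * L * H^(3/2) = 1.72 * 4.7 * 0.31^1.5 = 1.72 * 4.7 * 0.172601

1.3953 m^3/s


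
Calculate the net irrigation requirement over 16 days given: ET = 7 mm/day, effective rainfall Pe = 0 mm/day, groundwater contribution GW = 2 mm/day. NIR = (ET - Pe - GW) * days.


Daily deficit = ET - Pe - GW = 7 - 0 - 2 = 5 mm/day
NIR = 5 * 16 = 80 mm

80.0000 mm


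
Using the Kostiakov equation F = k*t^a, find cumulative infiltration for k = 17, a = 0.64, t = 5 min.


F = k * t^a = 17 * 5^0.64
F = 17 * 2.801179

47.6200 mm


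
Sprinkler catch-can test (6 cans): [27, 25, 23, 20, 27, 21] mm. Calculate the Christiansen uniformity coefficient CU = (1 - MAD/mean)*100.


mean = 23.833333 mm
MAD = 2.500000 mm
CU = (1 - 2.500000/23.833333)*100

89.5105 %


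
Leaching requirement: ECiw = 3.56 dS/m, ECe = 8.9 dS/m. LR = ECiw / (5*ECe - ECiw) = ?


LR = ECiw / (5*ECe - ECiw)
LR = 3.56 / (5*8.9 - 3.56)
LR = 3.56 / 40.9400

0.0870


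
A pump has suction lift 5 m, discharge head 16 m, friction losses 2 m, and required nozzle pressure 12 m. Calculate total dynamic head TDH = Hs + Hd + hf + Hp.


TDH = Hs + Hd + hf + Hp = 5 + 16 + 2 + 12 = 35

35 m


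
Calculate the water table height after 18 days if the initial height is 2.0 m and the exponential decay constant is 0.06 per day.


m = m0 * exp(-k*t)
m = 2.0 * exp(-0.06 * 18)
m = 2.0 * exp(-1.0800)

0.6792 m


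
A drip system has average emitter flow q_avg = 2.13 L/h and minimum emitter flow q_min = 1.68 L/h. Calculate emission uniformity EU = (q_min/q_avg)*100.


EU = (q_min/q_avg)*100 = (1.68/2.13)*100 = 78.8732%

78.8732 %


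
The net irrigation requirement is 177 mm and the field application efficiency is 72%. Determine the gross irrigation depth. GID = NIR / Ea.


Ea = 72% = 0.72
GID = NIR / Ea = 177 / 0.72 = 245.8333 mm

245.8333 mm


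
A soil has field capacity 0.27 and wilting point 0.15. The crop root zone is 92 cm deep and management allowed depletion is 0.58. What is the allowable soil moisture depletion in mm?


SMD = (FC - PWP) * d * MAD * 10
SMD = (0.27 - 0.15) * 92 * 0.58 * 10
SMD = 0.1200 * 92 * 0.58 * 10

64.0320 mm


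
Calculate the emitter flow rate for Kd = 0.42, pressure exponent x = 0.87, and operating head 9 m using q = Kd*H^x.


q = Kd * H^x = 0.42 * 9^0.87 = 0.42 * 6.763804

2.8408 L/h


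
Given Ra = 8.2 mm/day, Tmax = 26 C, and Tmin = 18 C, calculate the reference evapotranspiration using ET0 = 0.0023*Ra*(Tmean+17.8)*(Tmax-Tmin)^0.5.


Tmean = (Tmax + Tmin)/2 = (26 + 18)/2 = 22.0
ET0 = 0.0023 * 8.2 * (22.0 + 17.8) * sqrt(26 - 18)
ET0 = 0.0023 * 8.2 * 39.8 * 2.828427

2.1231 mm/day


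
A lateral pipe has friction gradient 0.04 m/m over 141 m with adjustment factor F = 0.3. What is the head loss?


hf = J * L * F = 0.04 * 141 * 0.3 = 1.6920 m

1.6920 m


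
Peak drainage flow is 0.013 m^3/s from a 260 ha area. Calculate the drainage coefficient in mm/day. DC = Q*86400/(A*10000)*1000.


DC = Q * 86400 / (A * 10000) * 1000
DC = 0.013 * 86400 / (260 * 10000) * 1000
DC = 1123200.0000 / 2600000

0.4320 mm/day


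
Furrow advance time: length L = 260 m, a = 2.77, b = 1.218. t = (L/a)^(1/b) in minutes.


t = (L/a)^(1/b)
t = (260/2.77)^(1/1.218)
t = 93.862816^(1/1.218)

41.6345 min


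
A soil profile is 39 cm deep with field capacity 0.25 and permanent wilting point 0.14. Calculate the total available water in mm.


AWC = (FC - PWP) * d * 10
AWC = (0.25 - 0.14) * 39 * 10
AWC = 0.1100 * 39 * 10

42.9000 mm


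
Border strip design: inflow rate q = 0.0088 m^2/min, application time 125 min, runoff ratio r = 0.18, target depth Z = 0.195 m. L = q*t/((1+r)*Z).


L = q*t/((1+r)*Z)
L = 0.0088*125/((1+0.18)*0.195)
L = 1.1/0.2301

4.7805 m


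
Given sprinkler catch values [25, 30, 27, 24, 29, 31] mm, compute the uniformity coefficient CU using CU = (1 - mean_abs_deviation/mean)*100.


mean = 27.666667 mm
MAD = 2.333333 mm
CU = (1 - 2.333333/27.666667)*100

91.5663 %


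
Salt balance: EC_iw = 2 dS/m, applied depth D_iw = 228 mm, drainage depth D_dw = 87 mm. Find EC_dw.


EC_dw = EC_iw * D_iw / D_dw
EC_dw = 2 * 228 / 87
EC_dw = 456 / 87

5.2414 dS/m


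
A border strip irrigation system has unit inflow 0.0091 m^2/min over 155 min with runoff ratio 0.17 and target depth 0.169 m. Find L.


L = q*t/((1+r)*Z)
L = 0.0091*155/((1+0.17)*0.169)
L = 1.4105/0.19773

7.1335 m


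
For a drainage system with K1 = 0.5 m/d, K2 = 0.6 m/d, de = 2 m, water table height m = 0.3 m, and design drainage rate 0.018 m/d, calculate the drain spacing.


S^2 = 8*K2*de*m/q + 4*K1*m^2/q
S^2 = 8*0.6*2*0.3/0.018 + 4*0.5*0.3^2/0.018
S = sqrt(170.0000)

13.0384 m


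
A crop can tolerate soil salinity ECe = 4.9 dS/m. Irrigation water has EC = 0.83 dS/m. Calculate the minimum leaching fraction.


LR = ECiw / (5*ECe - ECiw)
LR = 0.83 / (5*4.9 - 0.83)
LR = 0.83 / 23.6700

0.0351


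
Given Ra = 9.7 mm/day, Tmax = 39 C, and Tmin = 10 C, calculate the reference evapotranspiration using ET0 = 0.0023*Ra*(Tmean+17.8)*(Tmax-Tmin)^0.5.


Tmean = (Tmax + Tmin)/2 = (39 + 10)/2 = 24.5
ET0 = 0.0023 * 9.7 * (24.5 + 17.8) * sqrt(39 - 10)
ET0 = 0.0023 * 9.7 * 42.3 * 5.385165

5.0821 mm/day


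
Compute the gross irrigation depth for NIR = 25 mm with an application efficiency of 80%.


Ea = 80% = 0.8
GID = NIR / Ea = 25 / 0.8 = 31.2500 mm

31.2500 mm


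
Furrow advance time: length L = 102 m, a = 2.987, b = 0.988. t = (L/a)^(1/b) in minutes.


t = (L/a)^(1/b)
t = (102/2.987)^(1/0.988)
t = 34.147975^(1/0.988)

35.6442 min


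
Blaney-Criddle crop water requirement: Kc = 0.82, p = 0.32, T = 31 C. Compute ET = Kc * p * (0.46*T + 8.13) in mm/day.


ET = Kc * p * (0.46*T + 8.13)
ET = 0.82 * 0.32 * (0.46*31 + 8.13)
ET = 0.82 * 0.32 * 22.3900

5.8751 mm/day


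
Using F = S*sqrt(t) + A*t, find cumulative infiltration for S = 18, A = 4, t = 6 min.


F = S*sqrt(t) + A*t
F = 18*sqrt(6) + 4*6
F = 18*2.449490 + 24

68.0908 mm


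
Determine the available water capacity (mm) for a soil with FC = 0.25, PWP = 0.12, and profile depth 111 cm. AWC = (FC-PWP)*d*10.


AWC = (FC - PWP) * d * 10
AWC = (0.25 - 0.12) * 111 * 10
AWC = 0.1300 * 111 * 10

144.3000 mm


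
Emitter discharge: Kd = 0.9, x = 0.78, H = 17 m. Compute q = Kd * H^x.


q = Kd * H^x = 0.9 * 17^0.78 = 0.9 * 9.114863

8.2034 L/h


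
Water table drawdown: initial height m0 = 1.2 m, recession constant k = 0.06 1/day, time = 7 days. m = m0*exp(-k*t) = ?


m = m0 * exp(-k*t)
m = 1.2 * exp(-0.06 * 7)
m = 1.2 * exp(-0.4200)

0.7885 m


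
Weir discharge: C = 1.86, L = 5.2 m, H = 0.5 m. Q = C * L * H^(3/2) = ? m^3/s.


Q = C * L * H^(3/2) = 1.86 * 5.2 * 0.5^1.5 = 1.86 * 5.2 * 0.353553

3.4196 m^3/s


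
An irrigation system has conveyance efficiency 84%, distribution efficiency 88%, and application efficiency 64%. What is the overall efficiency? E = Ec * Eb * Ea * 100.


Ec = 0.84, Eb = 0.88, Ea = 0.64
E = 0.84 * 0.88 * 0.64 * 100 = 47.3088%

47.3088 %


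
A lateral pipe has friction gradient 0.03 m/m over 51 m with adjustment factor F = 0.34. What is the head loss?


hf = J * L * F = 0.03 * 51 * 0.34 = 0.5202 m

0.5202 m


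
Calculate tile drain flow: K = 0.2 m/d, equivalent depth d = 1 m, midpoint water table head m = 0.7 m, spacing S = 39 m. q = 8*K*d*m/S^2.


q = 8*K*d*m/S^2
q = 8*0.2*1*0.7/39^2
q = 1.1200 / 1521

7.3636e-04 m/d


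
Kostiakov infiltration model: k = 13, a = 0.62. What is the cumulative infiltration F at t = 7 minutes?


F = k * t^a = 13 * 7^0.62
F = 13 * 3.341649

43.4414 mm


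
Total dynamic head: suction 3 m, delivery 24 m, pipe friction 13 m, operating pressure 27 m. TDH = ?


TDH = Hs + Hd + hf + Hp = 3 + 24 + 13 + 27 = 67

67 m


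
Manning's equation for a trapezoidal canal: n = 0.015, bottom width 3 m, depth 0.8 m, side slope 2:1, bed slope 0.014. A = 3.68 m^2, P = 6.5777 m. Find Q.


R = A/P = 3.68/6.5777 = 0.559466
Q = (1/0.015) * 3.68 * 0.559466^(2/3) * 0.014^0.5

19.7092 m^3/s


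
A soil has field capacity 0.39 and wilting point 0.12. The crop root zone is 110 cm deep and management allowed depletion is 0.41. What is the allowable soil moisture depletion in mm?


SMD = (FC - PWP) * d * MAD * 10
SMD = (0.39 - 0.12) * 110 * 0.41 * 10
SMD = 0.2700 * 110 * 0.41 * 10

121.7700 mm


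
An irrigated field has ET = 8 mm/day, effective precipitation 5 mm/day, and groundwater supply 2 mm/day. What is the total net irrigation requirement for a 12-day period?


Daily deficit = ET - Pe - GW = 8 - 5 - 2 = 1 mm/day
NIR = 1 * 12 = 12 mm

12.0000 mm


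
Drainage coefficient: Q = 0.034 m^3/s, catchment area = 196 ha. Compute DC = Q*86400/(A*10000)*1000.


DC = Q * 86400 / (A * 10000) * 1000
DC = 0.034 * 86400 / (196 * 10000) * 1000
DC = 2937600.0000 / 1960000

1.4988 mm/day


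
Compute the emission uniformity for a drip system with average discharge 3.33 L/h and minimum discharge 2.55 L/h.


EU = (q_min/q_avg)*100 = (2.55/3.33)*100 = 76.5766%

76.5766 %


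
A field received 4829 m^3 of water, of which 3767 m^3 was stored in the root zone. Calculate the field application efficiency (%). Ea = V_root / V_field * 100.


Ea = V_root / V_field * 100 = 3767 / 4829 * 100 = 78.0079%

78.0079 %


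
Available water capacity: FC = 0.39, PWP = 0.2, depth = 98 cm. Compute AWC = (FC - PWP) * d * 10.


AWC = (FC - PWP) * d * 10
AWC = (0.39 - 0.2) * 98 * 10
AWC = 0.1900 * 98 * 10

186.2000 mm


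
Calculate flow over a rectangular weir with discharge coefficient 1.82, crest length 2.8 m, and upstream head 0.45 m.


Q = C * L * H^(3/2) = 1.82 * 2.8 * 0.45^1.5 = 1.82 * 2.8 * 0.301869

1.5383 m^3/s


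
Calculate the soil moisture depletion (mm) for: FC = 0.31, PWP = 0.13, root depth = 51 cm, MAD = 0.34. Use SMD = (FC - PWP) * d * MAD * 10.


SMD = (FC - PWP) * d * MAD * 10
SMD = (0.31 - 0.13) * 51 * 0.34 * 10
SMD = 0.1800 * 51 * 0.34 * 10

31.2120 mm


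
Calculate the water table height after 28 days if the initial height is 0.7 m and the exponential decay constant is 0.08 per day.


m = m0 * exp(-k*t)
m = 0.7 * exp(-0.08 * 28)
m = 0.7 * exp(-2.2400)

0.0745 m


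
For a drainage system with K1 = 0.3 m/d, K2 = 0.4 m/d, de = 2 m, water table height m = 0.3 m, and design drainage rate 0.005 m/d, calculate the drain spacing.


S^2 = 8*K2*de*m/q + 4*K1*m^2/q
S^2 = 8*0.4*2*0.3/0.005 + 4*0.3*0.3^2/0.005
S = sqrt(405.6000)

20.1395 m


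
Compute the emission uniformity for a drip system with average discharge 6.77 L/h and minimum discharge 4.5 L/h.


EU = (q_min/q_avg)*100 = (4.5/6.77)*100 = 66.4697%

66.4697 %


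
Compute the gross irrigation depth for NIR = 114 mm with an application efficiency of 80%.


Ea = 80% = 0.8
GID = NIR / Ea = 114 / 0.8 = 142.5000 mm

142.5000 mm


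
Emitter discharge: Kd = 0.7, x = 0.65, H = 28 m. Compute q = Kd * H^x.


q = Kd * H^x = 0.7 * 28^0.65 = 0.7 * 8.722736

6.1059 L/h


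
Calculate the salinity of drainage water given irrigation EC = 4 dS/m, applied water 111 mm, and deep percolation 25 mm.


EC_dw = EC_iw * D_iw / D_dw
EC_dw = 4 * 111 / 25
EC_dw = 444 / 25

17.7600 dS/m


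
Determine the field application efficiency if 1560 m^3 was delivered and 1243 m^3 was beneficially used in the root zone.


Ea = V_root / V_field * 100 = 1243 / 1560 * 100 = 79.6795%

79.6795 %


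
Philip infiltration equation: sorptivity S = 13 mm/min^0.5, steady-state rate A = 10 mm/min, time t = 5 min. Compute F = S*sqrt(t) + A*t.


F = S*sqrt(t) + A*t
F = 13*sqrt(5) + 10*5
F = 13*2.236068 + 50

79.0689 mm


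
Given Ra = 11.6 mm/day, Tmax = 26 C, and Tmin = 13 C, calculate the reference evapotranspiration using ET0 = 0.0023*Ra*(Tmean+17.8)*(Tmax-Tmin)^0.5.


Tmean = (Tmax + Tmin)/2 = (26 + 13)/2 = 19.5
ET0 = 0.0023 * 11.6 * (19.5 + 17.8) * sqrt(26 - 13)
ET0 = 0.0023 * 11.6 * 37.3 * 3.605551

3.5881 mm/day


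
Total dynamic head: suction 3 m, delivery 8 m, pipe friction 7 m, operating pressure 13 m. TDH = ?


TDH = Hs + Hd + hf + Hp = 3 + 8 + 7 + 13 = 31

31 m


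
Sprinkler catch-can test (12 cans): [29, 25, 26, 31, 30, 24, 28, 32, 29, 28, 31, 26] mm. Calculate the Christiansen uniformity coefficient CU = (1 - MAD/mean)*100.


mean = 28.250000 mm
MAD = 2.083333 mm
CU = (1 - 2.083333/28.250000)*100

92.6254 %


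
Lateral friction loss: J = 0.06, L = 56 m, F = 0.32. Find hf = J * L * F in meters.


hf = J * L * F = 0.06 * 56 * 0.32 = 1.0752 m

1.0752 m


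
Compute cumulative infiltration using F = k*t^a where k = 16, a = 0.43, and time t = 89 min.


F = k * t^a = 16 * 89^0.43
F = 16 * 6.890293

110.2447 mm


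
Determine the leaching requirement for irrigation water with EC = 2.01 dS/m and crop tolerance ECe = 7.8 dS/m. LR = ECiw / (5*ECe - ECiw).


LR = ECiw / (5*ECe - ECiw)
LR = 2.01 / (5*7.8 - 2.01)
LR = 2.01 / 36.9900

0.0543


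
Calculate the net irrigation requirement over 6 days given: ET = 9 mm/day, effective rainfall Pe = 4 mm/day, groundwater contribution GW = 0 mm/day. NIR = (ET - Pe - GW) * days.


Daily deficit = ET - Pe - GW = 9 - 4 - 0 = 5 mm/day
NIR = 5 * 6 = 30 mm

30.0000 mm


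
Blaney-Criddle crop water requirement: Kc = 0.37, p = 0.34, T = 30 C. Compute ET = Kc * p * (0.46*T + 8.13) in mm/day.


ET = Kc * p * (0.46*T + 8.13)
ET = 0.37 * 0.34 * (0.46*30 + 8.13)
ET = 0.37 * 0.34 * 21.9300

2.7588 mm/day


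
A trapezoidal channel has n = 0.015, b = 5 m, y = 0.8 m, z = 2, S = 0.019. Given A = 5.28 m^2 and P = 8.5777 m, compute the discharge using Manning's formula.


R = A/P = 5.28/8.5777 = 0.615550
Q = (1/0.015) * 5.28 * 0.615550^(2/3) * 0.019^0.5

35.1098 m^3/s


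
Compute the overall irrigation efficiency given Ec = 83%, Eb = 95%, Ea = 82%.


Ec = 0.83, Eb = 0.95, Ea = 0.82
E = 0.83 * 0.95 * 0.82 * 100 = 64.6570%

64.6570 %


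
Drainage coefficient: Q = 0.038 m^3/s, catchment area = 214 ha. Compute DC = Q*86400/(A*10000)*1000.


DC = Q * 86400 / (A * 10000) * 1000
DC = 0.038 * 86400 / (214 * 10000) * 1000
DC = 3283200.0000 / 2140000

1.5342 mm/day


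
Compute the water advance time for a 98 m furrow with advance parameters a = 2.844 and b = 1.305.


t = (L/a)^(1/b)
t = (98/2.844)^(1/1.305)
t = 34.458509^(1/1.305)

15.0662 min


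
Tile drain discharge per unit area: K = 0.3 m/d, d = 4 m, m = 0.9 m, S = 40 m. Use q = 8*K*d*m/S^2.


q = 8*K*d*m/S^2
q = 8*0.3*4*0.9/40^2
q = 8.6400 / 1600

0.0054 m/d


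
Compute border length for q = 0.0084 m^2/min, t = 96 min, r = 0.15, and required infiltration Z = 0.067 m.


L = q*t/((1+r)*Z)
L = 0.0084*96/((1+0.15)*0.067)
L = 0.8064/0.07705

10.4659 m


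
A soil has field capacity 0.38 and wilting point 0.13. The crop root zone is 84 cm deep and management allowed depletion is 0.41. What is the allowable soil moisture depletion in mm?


SMD = (FC - PWP) * d * MAD * 10
SMD = (0.38 - 0.13) * 84 * 0.41 * 10
SMD = 0.2500 * 84 * 0.41 * 10

86.1000 mm


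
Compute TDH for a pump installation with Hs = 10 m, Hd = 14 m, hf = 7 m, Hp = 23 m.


TDH = Hs + Hd + hf + Hp = 10 + 14 + 7 + 23 = 54

54 m
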